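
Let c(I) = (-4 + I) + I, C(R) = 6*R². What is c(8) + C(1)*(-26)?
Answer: -144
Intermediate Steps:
c(I) = -4 + 2*I
c(8) + C(1)*(-26) = (-4 + 2*8) + (6*1²)*(-26) = (-4 + 16) + (6*1)*(-26) = 12 + 6*(-26) = 12 - 156 = -144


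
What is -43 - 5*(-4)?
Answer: -23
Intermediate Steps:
-43 - 5*(-4) = -43 - 1*(-20) = -43 + 20 = -23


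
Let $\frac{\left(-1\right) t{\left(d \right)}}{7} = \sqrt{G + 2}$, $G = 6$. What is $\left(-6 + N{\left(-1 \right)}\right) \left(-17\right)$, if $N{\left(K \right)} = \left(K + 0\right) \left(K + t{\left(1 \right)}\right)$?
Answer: $85 - 238 \sqrt{2} \approx -251.58$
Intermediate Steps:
$t{\left(d \right)} = - 14 \sqrt{2}$ ($t{\left(d \right)} = - 7 \sqrt{6 + 2} = - 7 \sqrt{8} = - 7 \cdot 2 \sqrt{2} = - 14 \sqrt{2}$)
$N{\left(K \right)} = K \left(K - 14 \sqrt{2}\right)$ ($N{\left(K \right)} = \left(K + 0\right) \left(K - 14 \sqrt{2}\right) = K \left(K - 14 \sqrt{2}\right)$)
$\left(-6 + N{\left(-1 \right)}\right) \left(-17\right) = \left(-6 - \left(-1 - 14 \sqrt{2}\right)\right) \left(-17\right) = \left(-6 + \left(1 + 14 \sqrt{2}\right)\right) \left(-17\right) = \left(-5 + 14 \sqrt{2}\right) \left(-17\right) = 85 - 238 \sqrt{2}$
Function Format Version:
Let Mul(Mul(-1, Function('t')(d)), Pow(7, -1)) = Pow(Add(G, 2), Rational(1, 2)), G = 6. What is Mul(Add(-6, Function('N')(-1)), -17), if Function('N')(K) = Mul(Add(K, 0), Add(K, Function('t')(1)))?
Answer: Add(85, Mul(-238, Pow(2, Rational(1, 2)))) ≈ -251.58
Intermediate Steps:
Function('t')(d) = Mul(-14, Pow(2, Rational(1, 2))) (Function('t')(d) = Mul(-7, Pow(Add(6, 2), Rational(1, 2))) = Mul(-7, Pow(8, Rational(1, 2))) = Mul(-7, Mul(2, Pow(2, Rational(1, 2)))) = Mul(-14, Pow(2, Rational(1, 2))))
Function('N')(K) = Mul(K, Add(K, Mul(-14, Pow(2, Rational(1, 2))))) (Function('N')(K) = Mul(Add(K, 0), Add(K, Mul(-14, Pow(2, Rational(1, 2))))) = Mul(K, Add(K, Mul(-14, Pow(2, Rational(1, 2))))))
Mul(Add(-6, Function('N')(-1)), -17) = Mul(Add(-6, Mul(-1, Add(-1, Mul(-14, Pow(2, Rational(1, 2)))))), -17) = Mul(Add(-6, Add(1, Mul(14, Pow(2, Rational(1, 2))))), -17) = Mul(Add(-5, Mul(14, Pow(2, Rational(1, 2)))), -17) = Add(85, Mul(-238, Pow(2, Rational(1, 2))))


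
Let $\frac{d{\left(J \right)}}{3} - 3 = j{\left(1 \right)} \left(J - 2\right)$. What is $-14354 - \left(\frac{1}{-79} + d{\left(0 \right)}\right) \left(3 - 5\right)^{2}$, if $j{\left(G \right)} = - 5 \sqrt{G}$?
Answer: $- \frac{1146286}{79} \approx -14510.0$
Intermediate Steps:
$d{\left(J \right)} = 39 - 15 J$ ($d{\left(J \right)} = 9 + 3 - 5 \sqrt{1} \left(J - 2\right) = 9 + 3 \left(-5\right) 1 \left(-2 + J\right) = 9 + 3 \left(- 5 \left(-2 + J\right)\right) = 9 + 3 \left(10 - 5 J\right) = 9 - \left(-30 + 15 J\right) = 39 - 15 J$)
$-14354 - \left(\frac{1}{-79} + d{\left(0 \right)}\right) \left(3 - 5\right)^{2} = -14354 - \left(\frac{1}{-79} + \left(39 - 0\right)\right) \left(3 - 5\right)^{2} = -14354 - \left(- \frac{1}{79} + \left(39 + 0\right)\right) \left(-2\right)^{2} = -14354 - \left(- \frac{1}{79} + 39\right) 4 = -14354 - \frac{3080}{79} \cdot 4 = -14354 - \frac{12320}{79} = - \frac{1146286}{79}$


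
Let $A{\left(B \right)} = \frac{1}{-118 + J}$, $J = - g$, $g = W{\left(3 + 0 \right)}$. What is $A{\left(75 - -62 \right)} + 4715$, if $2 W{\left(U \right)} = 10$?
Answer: $\frac{579944}{123} \approx 4715.0$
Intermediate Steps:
$W{\left(U \right)} = 5$ ($W{\left(U \right)} = \frac{1}{2} \cdot 10 = 5$)
$g = 5$
$J = -5$ ($J = \left(-1\right) 5 = -5$)
$A{\left(B \right)} = - \frac{1}{123}$ ($A{\left(B \right)} = \frac{1}{-118 - 5} = \frac{1}{-123} = - \frac{1}{123}$)
$A{\left(75 - -62 \right)} + 4715 = - \frac{1}{123} + 4715 = \frac{579944}{123}$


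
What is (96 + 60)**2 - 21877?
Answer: 2459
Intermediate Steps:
(96 + 60)**2 - 21877 = 156**2 - 21877 = 24336 - 21877 = 2459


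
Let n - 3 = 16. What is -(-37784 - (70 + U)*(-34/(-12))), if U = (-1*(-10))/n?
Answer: 2165078/57 ≈ 37984.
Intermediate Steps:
n = 19 (n = 3 + 16 = 19)
U = 10/19 (U = -1*(-10)/19 = 10*(1/19) = 10/19 ≈ 0.52632)
-(-37784 - (70 + U)*(-34/(-12))) = -(-37784 - (70 + 10/19)*(-34/(-12))) = -(-37784 - 1340*(-34*(-1/12))/19) = -(-37784 - 1340*17/(19*6)) = -(-37784 - 1*11390/57) = -(-37784 - 11390/57) = -1*(-2165078/57) = 2165078/57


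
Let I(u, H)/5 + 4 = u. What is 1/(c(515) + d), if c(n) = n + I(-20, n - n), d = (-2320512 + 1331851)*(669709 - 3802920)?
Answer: 1/3097683520866 ≈ 3.2282e-13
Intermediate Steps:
d = 3097683520471 (d = -988661*(-3133211) = 3097683520471)
I(u, H) = -20 + 5*u
c(n) = -120 + n (c(n) = n + (-20 + 5*(-20)) = n + (-20 - 100) = n - 120 = -120 + n)
1/(c(515) + d) = 1/((-120 + 515) + 3097683520471) = 1/(395 + 3097683520471) = 1/3097683520866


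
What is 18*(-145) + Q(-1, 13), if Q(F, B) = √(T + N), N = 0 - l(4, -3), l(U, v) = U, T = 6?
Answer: -2610 + √2 ≈ -2608.6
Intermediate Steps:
N = -4 (N = 0 - 1*4 = 0 - 4 = -4)
Q(F, B) = √2 (Q(F, B) = √(6 - 4) = √2)
18*(-145) + Q(-1, 13) = 18*(-145) + √2 = -2610 + √2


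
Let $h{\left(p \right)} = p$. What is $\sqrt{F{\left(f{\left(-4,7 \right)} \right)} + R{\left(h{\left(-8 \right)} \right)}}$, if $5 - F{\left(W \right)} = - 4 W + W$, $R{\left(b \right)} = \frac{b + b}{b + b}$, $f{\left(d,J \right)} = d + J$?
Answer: $\sqrt{15} \approx 3.873$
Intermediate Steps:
$f{\left(d,J \right)} = J + d$
$R{\left(b \right)} = 1$ ($R{\left(b \right)} = \frac{2 b}{2 b} = 2 b \frac{1}{2 b} = 1$)
$F{\left(W \right)} = 5 + 3 W$ ($F{\left(W \right)} = 5 - \left(- 4 W + W\right) = 5 - - 3 W = 5 + 3 W$)
$\sqrt{F{\left(f{\left(-4,7 \right)} \right)} + R{\left(h{\left(-8 \right)} \right)}} = \sqrt{\left(5 + 3 \left(7 - 4\right)\right) + 1} = \sqrt{\left(5 + 3 \cdot 3\right) + 1} = \sqrt{\left(5 + 9\right) + 1} = \sqrt{14 + 1} = \sqrt{15}$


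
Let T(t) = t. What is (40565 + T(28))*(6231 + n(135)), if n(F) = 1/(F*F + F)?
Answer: 1547962109491/6120 ≈ 2.5293e+8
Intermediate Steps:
n(F) = 1/(F + F²) (n(F) = 1/(F² + F) = 1/(F + F²))
(40565 + T(28))*(6231 + n(135)) = (40565 + 28)*(6231 + 1/(135*(1 + 135))) = 40593*(6231 + (1/135)/136) = 40593*(6231 + (1/135)*(1/136)) = 40593*(6231 + 1/18360) = 40593*(114401161/18360) = 1547962109491/6120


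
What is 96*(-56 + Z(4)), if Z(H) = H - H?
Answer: -5376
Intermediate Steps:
Z(H) = 0
96*(-56 + Z(4)) = 96*(-56 + 0) = 96*(-56) = -5376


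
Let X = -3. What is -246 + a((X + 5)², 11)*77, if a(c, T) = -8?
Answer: -862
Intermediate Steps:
-246 + a((X + 5)², 11)*77 = -246 - 8*77 = -246 - 616 = -862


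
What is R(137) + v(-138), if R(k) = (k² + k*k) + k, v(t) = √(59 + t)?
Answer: 37675 + I*√79 ≈ 37675.0 + 8.8882*I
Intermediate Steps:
R(k) = k + 2*k² (R(k) = (k² + k²) + k = 2*k² + k = k + 2*k²)
R(137) + v(-138) = 137*(1 + 2*137) + √(59 - 138) = 137*(1 + 274) + √(-79) = 137*275 + I*√79 = 37675 + I*√79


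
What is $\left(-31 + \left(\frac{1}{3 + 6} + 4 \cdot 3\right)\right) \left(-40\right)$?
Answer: $\frac{6800}{9} \approx 755.56$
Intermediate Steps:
$\left(-31 + \left(\frac{1}{3 + 6} + 4 \cdot 3\right)\right) \left(-40\right) = \left(-31 + \left(\frac{1}{9} + 12\right)\right) \left(-40\right) = \left(-31 + \frac{109}{9}\right) \left(-40\right) = \left(- \frac{170}{9}\right) \left(-40\right) = \frac{6800}{9}$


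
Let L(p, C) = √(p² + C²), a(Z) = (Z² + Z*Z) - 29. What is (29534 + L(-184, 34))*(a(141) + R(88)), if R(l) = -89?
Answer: 1170845896 + 79288*√8753 ≈ 1.1783e+9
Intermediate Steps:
a(Z) = -29 + 2*Z² (a(Z) = (Z² + Z²) - 29 = 2*Z² - 29 = -29 + 2*Z²)
L(p, C) = √(C² + p²)
(29534 + L(-184, 34))*(a(141) + R(88)) = (29534 + √(34² + (-184)²))*((-29 + 2*141²) - 89) = (29534 + √(1156 + 33856))*((-29 + 2*19881) - 89) = (29534 + √35012)*((-29 + 39762) - 89) = (29534 + 2*√8753)*(39733 - 89) = (29534 + 2*√8753)*39644 = 1170845896 + 79288*√8753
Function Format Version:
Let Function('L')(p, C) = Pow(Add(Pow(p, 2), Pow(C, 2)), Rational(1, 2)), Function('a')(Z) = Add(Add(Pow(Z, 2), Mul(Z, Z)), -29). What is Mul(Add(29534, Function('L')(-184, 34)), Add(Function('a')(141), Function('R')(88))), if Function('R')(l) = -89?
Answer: Add(1170845896, Mul(79288, Pow(8753, Rational(1, 2)))) ≈ 1.1783e+9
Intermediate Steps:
Function('a')(Z) = Add(-29, Mul(2, Pow(Z, 2))) (Function('a')(Z) = Add(Add(Pow(Z, 2), Pow(Z, 2)), -29) = Add(Mul(2, Pow(Z, 2)), -29) = Add(-29, Mul(2, Pow(Z, 2))))
Function('L')(p, C) = Pow(Add(Pow(C, 2), Pow(p, 2)), Rational(1, 2))
Mul(Add(29534, Function('L')(-184, 34)), Add(Function('a')(141), Function('R')(88))) = Mul(Add(29534, Pow(Add(Pow(34, 2), Pow(-184, 2)), Rational(1, 2))), Add(Add(-29, Mul(2, Pow(141, 2))), -89)) = Mul(Add(29534, Pow(Add(1156, 33856), Rational(1, 2))), Add(Add(-29, Mul(2, 19881)), -89)) = Mul(Add(29534, Pow(35012, Rational(1, 2))), Add(Add(-29, 39762), -89)) = Mul(Add(29534, Mul(2, Pow(8753, Rational(1, 2)))), Add(39733, -89)) = Mul(Add(29534, Mul(2, Pow(8753, Rational(1, 2)))), 39644) = Add(1170845896, Mul(79288, Pow(8753, Rational(1, 2))))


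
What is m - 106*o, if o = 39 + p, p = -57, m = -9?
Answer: 1899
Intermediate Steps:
o = -18 (o = 39 - 57 = -18)
m - 106*o = -9 - 106*(-18) = -9 + 1908 = 1899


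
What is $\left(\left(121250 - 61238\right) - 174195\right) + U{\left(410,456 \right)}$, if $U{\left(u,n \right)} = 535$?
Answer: $-113648$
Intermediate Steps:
$\left(\left(121250 - 61238\right) - 174195\right) + U{\left(410,456 \right)} = \left(\left(121250 - 61238\right) - 174195\right) + 535 = \left(60012 - 174195\right) + 535 = -114183 + 535 = -113648$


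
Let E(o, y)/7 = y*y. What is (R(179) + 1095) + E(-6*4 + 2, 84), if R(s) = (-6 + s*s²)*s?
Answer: 1026675094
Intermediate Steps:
E(o, y) = 7*y² (E(o, y) = 7*(y*y) = 7*y²)
R(s) = s*(-6 + s³) (R(s) = (-6 + s³)*s = s*(-6 + s³))
(R(179) + 1095) + E(-6*4 + 2, 84) = (179*(-6 + 179³) + 1095) + 7*84² = (179*(-6 + 5735339) + 1095) + 7*7056 = (179*5735333 + 1095) + 49392 = (1026624607 + 1095) + 49392 = 1026625702 + 49392 = 1026675094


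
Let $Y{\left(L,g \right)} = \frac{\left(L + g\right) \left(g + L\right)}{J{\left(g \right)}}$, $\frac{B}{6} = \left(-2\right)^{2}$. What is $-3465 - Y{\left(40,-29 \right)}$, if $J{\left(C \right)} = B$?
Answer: $- \frac{83281}{24} \approx -3470.0$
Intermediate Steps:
$B = 24$ ($B = 6 \left(-2\right)^{2} = 6 \cdot 4 = 24$)
$J{\left(C \right)} = 24$
$Y{\left(L,g \right)} = \frac{\left(L + g\right)^{2}}{24}$ ($Y{\left(L,g \right)} = \frac{\left(L + g\right) \left(g + L\right)}{24} = \left(L + g\right) \left(L + g\right) \frac{1}{24} = \left(L + g\right)^{2} \cdot \frac{1}{24} = \frac{\left(L + g\right)^{2}}{24}$)
$-3465 - Y{\left(40,-29 \right)} = -3465 - \frac{\left(40 - 29\right)^{2}}{24} = -3465 - \frac{11^{2}}{24} = -3465 - \frac{1}{24} \cdot 121 = -3465 - \frac{121}{24} = - \frac{83281}{24}$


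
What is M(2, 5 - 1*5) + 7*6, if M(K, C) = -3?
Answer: 39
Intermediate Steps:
M(2, 5 - 1*5) + 7*6 = -3 + 7*6 = -3 + 42 = 39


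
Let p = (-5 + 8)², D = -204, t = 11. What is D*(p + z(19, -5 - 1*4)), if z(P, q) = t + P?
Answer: -7956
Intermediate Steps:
p = 9 (p = 3² = 9)
z(P, q) = 11 + P
D*(p + z(19, -5 - 1*4)) = -204*(9 + (11 + 19)) = -204*(9 + 30) = -204*39 = -7956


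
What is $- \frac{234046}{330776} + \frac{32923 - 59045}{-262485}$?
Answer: $- \frac{26396516819}{43411869180} \approx -0.60805$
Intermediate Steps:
$- \frac{234046}{330776} + \frac{32923 - 59045}{-262485} = \left(-234046\right) \frac{1}{330776} - - \frac{26122}{262485} = - \frac{117023}{165388} + \frac{26122}{262485} = - \frac{26396516819}{43411869180}$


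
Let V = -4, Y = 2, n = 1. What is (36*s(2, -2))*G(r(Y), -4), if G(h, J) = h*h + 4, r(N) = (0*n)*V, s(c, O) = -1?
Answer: -144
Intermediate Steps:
r(N) = 0 (r(N) = (0*1)*(-4) = 0*(-4) = 0)
G(h, J) = 4 + h² (G(h, J) = h² + 4 = 4 + h²)
(36*s(2, -2))*G(r(Y), -4) = (36*(-1))*(4 + 0²) = -36*(4 + 0) = -36*4 = -144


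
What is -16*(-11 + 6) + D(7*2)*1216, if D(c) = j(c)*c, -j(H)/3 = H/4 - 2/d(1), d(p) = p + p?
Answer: -127600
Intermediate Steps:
d(p) = 2*p
j(H) = 3 - 3*H/4 (j(H) = -3*(H/4 - 2/(2*1)) = -3*(H*(¼) - 2/2) = -3*(H/4 - 2*½) = -3*(H/4 - 1) = -3*(-1 + H/4) = 3 - 3*H/4)
D(c) = c*(3 - 3*c/4) (D(c) = (3 - 3*c/4)*c = c*(3 - 3*c/4))
-16*(-11 + 6) + D(7*2)*1216 = -16*(-11 + 6) + (3*(7*2)*(4 - 7*2)/4)*1216 = -16*(-5) + ((¾)*14*(4 - 1*14))*1216 = 80 + ((¾)*14*(4 - 14))*1216 = 80 + ((¾)*14*(-10))*1216 = 80 - 105*1216 = 80 - 127680 = -127600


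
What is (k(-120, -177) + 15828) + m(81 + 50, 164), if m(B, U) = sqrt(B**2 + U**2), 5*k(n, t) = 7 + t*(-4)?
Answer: 15971 + sqrt(44057) ≈ 16181.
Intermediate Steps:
k(n, t) = 7/5 - 4*t/5 (k(n, t) = (7 + t*(-4))/5 = (7 - 4*t)/5 = 7/5 - 4*t/5)
(k(-120, -177) + 15828) + m(81 + 50, 164) = ((7/5 - 4/5*(-177)) + 15828) + sqrt((81 + 50)**2 + 164**2) = ((7/5 + 708/5) + 15828) + sqrt(131**2 + 26896) = (143 + 15828) + sqrt(17161 + 26896) = 15971 + sqrt(44057)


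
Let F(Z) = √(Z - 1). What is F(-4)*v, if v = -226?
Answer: -226*I*√5 ≈ -505.35*I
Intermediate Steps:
F(Z) = √(-1 + Z)
F(-4)*v = √(-1 - 4)*(-226) = √(-5)*(-226) = (I*√5)*(-226) = -226*I*√5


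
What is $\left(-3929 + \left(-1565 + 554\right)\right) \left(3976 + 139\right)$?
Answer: $-20328100$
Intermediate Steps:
$\left(-3929 + \left(-1565 + 554\right)\right) \left(3976 + 139\right) = \left(-3929 - 1011\right) 4115 = \left(-4940\right) 4115 = -20328100$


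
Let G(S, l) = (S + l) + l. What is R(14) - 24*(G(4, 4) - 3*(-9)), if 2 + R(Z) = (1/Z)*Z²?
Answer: -924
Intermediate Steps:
G(S, l) = S + 2*l
R(Z) = -2 + Z (R(Z) = -2 + (1/Z)*Z² = -2 + Z²/Z = -2 + Z)
R(14) - 24*(G(4, 4) - 3*(-9)) = (-2 + 14) - 24*((4 + 2*4) - 3*(-9)) = 12 - 24*((4 + 8) + 27) = 12 - 24*(12 + 27) = 12 - 24*39 = 12 - 936 = -924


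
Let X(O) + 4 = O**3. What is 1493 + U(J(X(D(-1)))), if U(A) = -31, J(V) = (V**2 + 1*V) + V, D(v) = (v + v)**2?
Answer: 1462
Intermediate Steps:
D(v) = 4*v**2 (D(v) = (2*v)**2 = 4*v**2)
X(O) = -4 + O**3
J(V) = V**2 + 2*V (J(V) = (V**2 + V) + V = (V + V**2) + V = V**2 + 2*V)
1493 + U(J(X(D(-1)))) = 1493 - 31 = 1462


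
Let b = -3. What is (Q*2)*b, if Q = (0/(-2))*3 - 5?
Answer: 30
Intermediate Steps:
Q = -5 (Q = (0*(-½))*3 - 5 = 0*3 - 5 = 0 - 5 = -5)
(Q*2)*b = -5*2*(-3) = -10*(-3) = 30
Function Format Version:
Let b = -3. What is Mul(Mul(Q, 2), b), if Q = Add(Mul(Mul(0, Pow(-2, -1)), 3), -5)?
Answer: 30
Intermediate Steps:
Q = -5 (Q = Add(Mul(Mul(0, Rational(-1, 2)), 3), -5) = Add(Mul(0, 3), -5) = Add(0, -5) = -5)
Mul(Mul(Q, 2), b) = Mul(Mul(-5, 2), -3) = Mul(-10, -3) = 30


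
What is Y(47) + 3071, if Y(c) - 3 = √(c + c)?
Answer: 3074 + √94 ≈ 3083.7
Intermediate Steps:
Y(c) = 3 + √2*√c (Y(c) = 3 + √(c + c) = 3 + √(2*c) = 3 + √2*√c)
Y(47) + 3071 = (3 + √2*√47) + 3071 = (3 + √94) + 3071 = 3074 + √94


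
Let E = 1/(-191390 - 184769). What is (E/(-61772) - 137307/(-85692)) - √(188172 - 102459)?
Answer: 3592880995881/2242283046682 - √85713 ≈ -291.17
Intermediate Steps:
E = -1/376159 (E = 1/(-376159) = -1/376159 ≈ -2.6584e-6)
(E/(-61772) - 137307/(-85692)) - √(188172 - 102459) = (-1/376159/(-61772) - 137307/(-85692)) - √(188172 - 102459) = (-1/376159*(-1/61772) - 137307*(-1/85692)) - √85713 = (1/23236093748 + 1237/772) - √85713 = 3592880995881/2242283046682 - √85713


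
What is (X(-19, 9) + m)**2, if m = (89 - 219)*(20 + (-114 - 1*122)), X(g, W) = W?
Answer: 788991921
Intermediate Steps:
m = 28080 (m = -130*(20 + (-114 - 122)) = -130*(20 - 236) = -130*(-216) = 28080)
(X(-19, 9) + m)**2 = (9 + 28080)**2 = 28089**2 = 788991921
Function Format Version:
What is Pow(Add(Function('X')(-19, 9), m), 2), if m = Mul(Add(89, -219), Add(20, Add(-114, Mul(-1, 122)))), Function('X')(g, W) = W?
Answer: 788991921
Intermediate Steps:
m = 28080 (m = Mul(-130, Add(20, Add(-114, -122))) = Mul(-130, Add(20, -236)) = Mul(-130, -216) = 28080)
Pow(Add(Function('X')(-19, 9), m), 2) = Pow(Add(9, 28080), 2) = Pow(28089, 2) = 788991921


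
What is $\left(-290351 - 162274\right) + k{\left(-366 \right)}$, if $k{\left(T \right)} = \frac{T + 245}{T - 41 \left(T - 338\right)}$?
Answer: $- \frac{12898907371}{28498} \approx -4.5263 \cdot 10^{5}$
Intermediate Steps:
$k{\left(T \right)} = \frac{245 + T}{13858 - 40 T}$ ($k{\left(T \right)} = \frac{245 + T}{T - 41 \left(-338 + T\right)} = \frac{245 + T}{T - \left(-13858 + 41 T\right)} = \frac{245 + T}{13858 - 40 T}$)
$\left(-290351 - 162274\right) + k{\left(-366 \right)} = \left(-290351 - 162274\right) + \frac{-245 - -366}{2 \left(-6929 + 20 \left(-366\right)\right)} = -452625 + \frac{-245 + 366}{2 \left(-6929 - 7320\right)} = -452625 + \frac{1}{2} \frac{1}{-14249} \cdot 121 = -452625 + \frac{1}{2} \left(- \frac{1}{14249}\right) 121 = -452625 - \frac{121}{28498} = - \frac{12898907371}{28498}$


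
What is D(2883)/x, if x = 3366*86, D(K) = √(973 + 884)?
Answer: √1857/289476 ≈ 0.00014887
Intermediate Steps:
D(K) = √1857
x = 289476
D(2883)/x = √1857/289476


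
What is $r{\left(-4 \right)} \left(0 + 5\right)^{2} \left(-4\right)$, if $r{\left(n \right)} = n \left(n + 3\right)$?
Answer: $-400$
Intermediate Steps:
$r{\left(n \right)} = n \left(3 + n\right)$
$r{\left(-4 \right)} \left(0 + 5\right)^{2} \left(-4\right) = - 4 \left(3 - 4\right) \left(0 + 5\right)^{2} \left(-4\right) = \left(-4\right) \left(-1\right) 5^{2} \left(-4\right) = 4 \cdot 25 \left(-4\right) = 100 \left(-4\right) = -400$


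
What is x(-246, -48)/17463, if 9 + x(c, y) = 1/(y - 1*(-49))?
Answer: -8/17463 ≈ -0.00045811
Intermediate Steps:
x(c, y) = -9 + 1/(49 + y) (x(c, y) = -9 + 1/(y - 1*(-49)) = -9 + 1/(y + 49) = -9 + 1/(49 + y))
x(-246, -48)/17463 = ((-440 - 9*(-48))/(49 - 48))/17463 = ((-440 + 432)/1)*(1/17463) = (1*(-8))*(1/17463) = -8*1/17463 = -8/17463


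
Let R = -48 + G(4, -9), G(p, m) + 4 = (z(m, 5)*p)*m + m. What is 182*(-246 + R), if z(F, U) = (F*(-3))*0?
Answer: -55874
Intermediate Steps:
z(F, U) = 0 (z(F, U) = -3*F*0 = 0)
G(p, m) = -4 + m (G(p, m) = -4 + ((0*p)*m + m) = -4 + (0*m + m) = -4 + (0 + m) = -4 + m)
R = -61 (R = -48 + (-4 - 9) = -48 - 13 = -61)
182*(-246 + R) = 182*(-246 - 61) = 182*(-307) = -55874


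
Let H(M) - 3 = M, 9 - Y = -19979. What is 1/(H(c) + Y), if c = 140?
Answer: 1/20131 ≈ 4.9675e-5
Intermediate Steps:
Y = 19988 (Y = 9 - 1*(-19979) = 9 + 19979 = 19988)
H(M) = 3 + M
1/(H(c) + Y) = 1/((3 + 140) + 19988) = 1/(143 + 19988) = 1/20131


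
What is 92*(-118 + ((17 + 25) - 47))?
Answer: -11316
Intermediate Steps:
92*(-118 + ((17 + 25) - 47)) = 92*(-118 + (42 - 47)) = 92*(-118 - 5) = 92*(-123) = -11316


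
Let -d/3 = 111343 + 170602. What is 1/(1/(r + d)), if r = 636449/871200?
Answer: -66990074141/79200 ≈ -8.4583e+5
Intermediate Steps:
d = -845835 (d = -3*(111343 + 170602) = -3*281945 = -845835)
r = 57859/79200 (r = 636449*(1/871200) = 57859/79200 ≈ 0.73054)
1/(1/(r + d)) = 1/(1/(57859/79200 - 845835)) = 1/(1/(-66990074141/79200)) = 1/(-79200/66990074141) = -66990074141/79200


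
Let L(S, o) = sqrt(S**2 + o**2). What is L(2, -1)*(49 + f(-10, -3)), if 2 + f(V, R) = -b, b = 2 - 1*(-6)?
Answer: 39*sqrt(5) ≈ 87.207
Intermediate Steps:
b = 8 (b = 2 + 6 = 8)
f(V, R) = -10 (f(V, R) = -2 - 1*8 = -2 - 8 = -10)
L(2, -1)*(49 + f(-10, -3)) = sqrt(2**2 + (-1)**2)*(49 - 10) = sqrt(4 + 1)*39 = sqrt(5)*39 = 39*sqrt(5)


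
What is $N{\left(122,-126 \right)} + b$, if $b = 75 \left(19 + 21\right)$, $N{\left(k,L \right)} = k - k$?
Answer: $3000$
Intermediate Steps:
$N{\left(k,L \right)} = 0$
$b = 3000$ ($b = 75 \cdot 40 = 3000$)
$N{\left(122,-126 \right)} + b = 0 + 3000 = 3000$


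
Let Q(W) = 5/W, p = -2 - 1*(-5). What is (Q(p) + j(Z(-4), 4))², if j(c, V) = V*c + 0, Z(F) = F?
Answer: 1849/9 ≈ 205.44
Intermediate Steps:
p = 3 (p = -2 + 5 = 3)
j(c, V) = V*c
(Q(p) + j(Z(-4), 4))² = (5/3 + 4*(-4))² = (5*(⅓) - 16)² = (5/3 - 16)² = (-43/3)² = 1849/9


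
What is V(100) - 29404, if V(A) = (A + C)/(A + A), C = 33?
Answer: -5880667/200 ≈ -29403.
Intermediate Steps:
V(A) = (33 + A)/(2*A) (V(A) = (A + 33)/(A + A) = (33 + A)/((2*A)) = (33 + A)*(1/(2*A)) = (33 + A)/(2*A))
V(100) - 29404 = (½)*(33 + 100)/100 - 29404 = (½)*(1/100)*133 - 29404 = 133/200 - 29404 = -5880667/200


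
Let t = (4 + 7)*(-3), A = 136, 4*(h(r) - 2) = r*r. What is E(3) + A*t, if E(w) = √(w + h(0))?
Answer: -4488 + √5 ≈ -4485.8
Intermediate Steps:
h(r) = 2 + r²/4 (h(r) = 2 + (r*r)/4 = 2 + r²/4)
E(w) = √(2 + w) (E(w) = √(w + (2 + (¼)*0²)) = √(w + (2 + (¼)*0)) = √(w + (2 + 0)) = √(w + 2) = √(2 + w))
t = -33 (t = 11*(-3) = -33)
E(3) + A*t = √(2 + 3) + 136*(-33) = √5 - 4488 = -4488 + √5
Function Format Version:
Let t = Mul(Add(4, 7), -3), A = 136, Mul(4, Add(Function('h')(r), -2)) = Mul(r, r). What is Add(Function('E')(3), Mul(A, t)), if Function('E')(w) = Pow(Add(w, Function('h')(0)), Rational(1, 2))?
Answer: Add(-4488, Pow(5, Rational(1, 2))) ≈ -4485.8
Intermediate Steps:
Function('h')(r) = Add(2, Mul(Rational(1, 4), Pow(r, 2))) (Function('h')(r) = Add(2, Mul(Rational(1, 4), Mul(r, r))) = Add(2, Mul(Rational(1, 4), Pow(r, 2))))
Function('E')(w) = Pow(Add(2, w), Rational(1, 2)) (Function('E')(w) = Pow(Add(w, Add(2, Mul(Rational(1, 4), Pow(0, 2)))), Rational(1, 2)) = Pow(Add(w, Add(2, Mul(Rational(1, 4), 0))), Rational(1, 2)) = Pow(Add(w, Add(2, 0)), Rational(1, 2)) = Pow(Add(w, 2), Rational(1, 2)) = Pow(Add(2, w), Rational(1, 2)))
t = -33 (t = Mul(11, -3) = -33)
Add(Function('E')(3), Mul(A, t)) = Add(Pow(Add(2, 3), Rational(1, 2)), Mul(136, -33)) = Add(Pow(5, Rational(1, 2)), -4488) = Add(-4488, Pow(5, Rational(1, 2)))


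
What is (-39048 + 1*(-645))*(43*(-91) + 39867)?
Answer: -1427122122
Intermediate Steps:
(-39048 + 1*(-645))*(43*(-91) + 39867) = (-39048 - 645)*(-3913 + 39867) = -39693*35954 = -1427122122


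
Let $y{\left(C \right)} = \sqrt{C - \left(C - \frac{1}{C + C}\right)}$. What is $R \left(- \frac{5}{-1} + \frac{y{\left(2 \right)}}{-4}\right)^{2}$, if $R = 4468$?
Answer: $\frac{1698957}{16} \approx 1.0618 \cdot 10^{5}$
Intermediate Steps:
$y{\left(C \right)} = \frac{\sqrt{2} \sqrt{\frac{1}{C}}}{2}$ ($y{\left(C \right)} = \sqrt{C - \left(C - \frac{1}{2 C}\right)} = \sqrt{\frac{1}{2 C}} = \frac{\sqrt{2} \sqrt{\frac{1}{C}}}{2}$)
$R \left(- \frac{5}{-1} + \frac{y{\left(2 \right)}}{-4}\right)^{2} = 4468 \left(- \frac{5}{-1} + \frac{\frac{1}{2} \sqrt{2} \sqrt{\frac{1}{2}}}{-4}\right)^{2} = 4468 \left(\left(-5\right) \left(-1\right) + \frac{\sqrt{2}}{2 \sqrt{2}} \left(- \frac{1}{4}\right)\right)^{2} = 4468 \left(5 + \frac{\sqrt{2} \frac{\sqrt{2}}{2}}{2} \left(- \frac{1}{4}\right)\right)^{2} = 4468 \left(5 + \frac{1}{2} \left(- \frac{1}{4}\right)\right)^{2} = 4468 \left(5 - \frac{1}{8}\right)^{2} = 4468 \left(\frac{39}{8}\right)^{2} = 4468 \cdot \frac{1521}{64} = \frac{1698957}{16}$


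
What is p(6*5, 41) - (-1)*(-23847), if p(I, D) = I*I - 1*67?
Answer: -23014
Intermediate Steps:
p(I, D) = -67 + I**2 (p(I, D) = I**2 - 67 = -67 + I**2)
p(6*5, 41) - (-1)*(-23847) = (-67 + (6*5)**2) - (-1)*(-23847) = (-67 + 30**2) - 1*23847 = (-67 + 900) - 23847 = 833 - 23847 = -23014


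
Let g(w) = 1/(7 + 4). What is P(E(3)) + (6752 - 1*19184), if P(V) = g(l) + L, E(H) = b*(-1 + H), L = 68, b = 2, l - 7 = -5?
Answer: -136003/11 ≈ -12364.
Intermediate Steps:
l = 2 (l = 7 - 5 = 2)
E(H) = -2 + 2*H (E(H) = 2*(-1 + H) = -2 + 2*H)
g(w) = 1/11
P(V) = 749/11 (P(V) = 1/11 + 68 = 749/11)
P(E(3)) + (6752 - 1*19184) = 749/11 + (6752 - 1*19184) = 749/11 + (6752 - 19184) = 749/11 - 12432 = -136003/11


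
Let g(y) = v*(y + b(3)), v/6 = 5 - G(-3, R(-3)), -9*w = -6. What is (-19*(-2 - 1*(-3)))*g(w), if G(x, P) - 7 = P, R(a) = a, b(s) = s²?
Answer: -1102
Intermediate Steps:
w = ⅔ (w = -⅑*(-6) = ⅔ ≈ 0.66667)
G(x, P) = 7 + P
v = 6 (v = 6*(5 - (7 - 3)) = 6*(5 - 1*4) = 6*(5 - 4) = 6*1 = 6)
g(y) = 54 + 6*y (g(y) = 6*(y + 3²) = 6*(y + 9) = 6*(9 + y) = 54 + 6*y)
(-19*(-2 - 1*(-3)))*g(w) = (-19*(-2 - 1*(-3)))*(54 + 6*(⅔)) = (-19*(-2 + 3))*(54 + 4) = -19*1*58 = -19*58 = -1102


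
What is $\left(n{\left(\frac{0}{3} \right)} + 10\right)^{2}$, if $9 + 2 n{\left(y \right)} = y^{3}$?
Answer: $\frac{121}{4} \approx 30.25$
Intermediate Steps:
$n{\left(y \right)} = - \frac{9}{2} + \frac{y^{3}}{2}$
$\left(n{\left(\frac{0}{3} \right)} + 10\right)^{2} = \left(\left(- \frac{9}{2} + \frac{\left(\frac{0}{3}\right)^{3}}{2}\right) + 10\right)^{2} = \left(\left(- \frac{9}{2} + \frac{\left(0 \cdot \frac{1}{3}\right)^{3}}{2}\right) + 10\right)^{2} = \left(\left(- \frac{9}{2} + \frac{0^{3}}{2}\right) + 10\right)^{2} = \left(\left(- \frac{9}{2} + \frac{1}{2} \cdot 0\right) + 10\right)^{2} = \left(\left(- \frac{9}{2} + 0\right) + 10\right)^{2} = \left(- \frac{9}{2} + 10\right)^{2} = \left(\frac{11}{2}\right)^{2} = \frac{121}{4}$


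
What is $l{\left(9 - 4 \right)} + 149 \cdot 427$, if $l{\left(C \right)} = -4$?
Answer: $63619$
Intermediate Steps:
$l{\left(9 - 4 \right)} + 149 \cdot 427 = -4 + 149 \cdot 427 = -4 + 63623 = 63619$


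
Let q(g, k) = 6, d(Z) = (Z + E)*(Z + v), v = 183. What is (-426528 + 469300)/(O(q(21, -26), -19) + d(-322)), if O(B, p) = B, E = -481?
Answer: 42772/111623 ≈ 0.38318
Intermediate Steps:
d(Z) = (-481 + Z)*(183 + Z) (d(Z) = (Z - 481)*(Z + 183) = (-481 + Z)*(183 + Z))
(-426528 + 469300)/(O(q(21, -26), -19) + d(-322)) = (-426528 + 469300)/(6 + (-88023 + (-322)² - 298*(-322))) = 42772/(6 + (-88023 + 103684 + 95956)) = 42772/(6 + 111617) = 42772/111623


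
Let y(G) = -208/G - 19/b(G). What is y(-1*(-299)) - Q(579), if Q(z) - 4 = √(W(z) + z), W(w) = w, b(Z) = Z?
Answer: -1423/299 - √1158 ≈ -38.789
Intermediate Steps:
y(G) = -227/G (y(G) = -208/G - 19/G = -227/G)
Q(z) = 4 + √2*√z (Q(z) = 4 + √(z + z) = 4 + √(2*z) = 4 + √2*√z)
y(-1*(-299)) - Q(579) = -227/((-1*(-299))) - (4 + √2*√579) = -227/299 - (4 + √1158) = -227*1/299 + (-4 - √1158) = -227/299 + (-4 - √1158) = -1423/299 - √1158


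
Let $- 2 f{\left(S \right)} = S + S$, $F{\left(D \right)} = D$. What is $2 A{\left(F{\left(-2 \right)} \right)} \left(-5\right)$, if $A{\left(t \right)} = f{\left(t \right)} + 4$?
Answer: $-60$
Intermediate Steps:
$f{\left(S \right)} = - S$ ($f{\left(S \right)} = - \frac{S + S}{2} = - \frac{2 S}{2} = - S$)
$A{\left(t \right)} = 4 - t$ ($A{\left(t \right)} = - t + 4 = 4 - t$)
$2 A{\left(F{\left(-2 \right)} \right)} \left(-5\right) = 2 \left(4 - -2\right) \left(-5\right) = 2 \left(4 + 2\right) \left(-5\right) = 2 \cdot 6 \left(-5\right) = 12 \left(-5\right) = -60$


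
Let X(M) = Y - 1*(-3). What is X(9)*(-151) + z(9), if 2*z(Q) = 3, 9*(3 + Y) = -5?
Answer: 1537/18 ≈ 85.389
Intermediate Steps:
Y = -32/9 (Y = -3 + (1/9)*(-5) = -3 - 5/9 = -32/9 ≈ -3.5556)
z(Q) = 3/2 (z(Q) = (1/2)*3 = 3/2)
X(M) = -5/9 (X(M) = -32/9 - 1*(-3) = -32/9 + 3 = -5/9)
X(9)*(-151) + z(9) = -5/9*(-151) + 3/2 = 755/9 + 3/2 = 1537/18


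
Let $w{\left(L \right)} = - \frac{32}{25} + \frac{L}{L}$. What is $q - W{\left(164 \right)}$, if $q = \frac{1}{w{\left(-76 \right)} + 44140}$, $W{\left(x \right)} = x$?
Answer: $- \frac{180972827}{1103493} \approx -164.0$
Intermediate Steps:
$w{\left(L \right)} = - \frac{7}{25}$ ($w{\left(L \right)} = \left(-32\right) \frac{1}{25} + 1 = - \frac{32}{25} + 1 = - \frac{7}{25}$)
$q = \frac{25}{1103493}$ ($q = \frac{1}{- \frac{7}{25} + 44140} = \frac{1}{\frac{1103493}{25}} = \frac{25}{1103493} \approx 2.2655 \cdot 10^{-5}$)
$q - W{\left(164 \right)} = \frac{25}{1103493} - 164 = - \frac{180972827}{1103493}$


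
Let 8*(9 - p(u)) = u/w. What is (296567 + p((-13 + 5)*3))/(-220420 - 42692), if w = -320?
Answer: -94904317/84195840 ≈ -1.1272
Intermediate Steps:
p(u) = 9 + u/2560 (p(u) = 9 - u/(8*(-320)) = 9 - u*(-1)/(8*320) = 9 - (-1)*u/2560 = 9 + u/2560)
(296567 + p((-13 + 5)*3))/(-220420 - 42692) = (296567 + (9 + ((-13 + 5)*3)/2560))/(-220420 - 42692) = (296567 + (9 + (-8*3)/2560))/(-263112) = (296567 + (9 + (1/2560)*(-24)))*(-1/263112) = (296567 + (9 - 3/320))*(-1/263112) = (296567 + 2877/320)*(-1/263112) = (94904317/320)*(-1/263112) = -94904317/84195840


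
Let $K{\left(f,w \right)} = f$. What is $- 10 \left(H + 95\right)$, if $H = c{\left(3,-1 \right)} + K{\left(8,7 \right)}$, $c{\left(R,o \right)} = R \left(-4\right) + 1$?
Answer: $-920$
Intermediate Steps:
$c{\left(R,o \right)} = 1 - 4 R$ ($c{\left(R,o \right)} = - 4 R + 1 = 1 - 4 R$)
$H = -3$ ($H = \left(1 - 12\right) + 8 = -11 + 8 = -3$)
$- 10 \left(H + 95\right) = - 10 \left(-3 + 95\right) = \left(-10\right) 92 = -920$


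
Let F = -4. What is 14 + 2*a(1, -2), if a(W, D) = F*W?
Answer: 6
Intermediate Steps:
a(W, D) = -4*W
14 + 2*a(1, -2) = 14 + 2*(-4*1) = 14 + 2*(-4) = 14 - 8 = 6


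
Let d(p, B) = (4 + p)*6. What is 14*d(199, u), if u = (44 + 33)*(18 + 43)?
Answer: 17052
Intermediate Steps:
u = 4697 (u = 77*61 = 4697)
d(p, B) = 24 + 6*p
14*d(199, u) = 14*(24 + 6*199) = 14*(24 + 1194) = 14*1218 = 17052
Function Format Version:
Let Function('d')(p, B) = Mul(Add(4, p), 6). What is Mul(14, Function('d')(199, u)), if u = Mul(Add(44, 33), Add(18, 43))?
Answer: 17052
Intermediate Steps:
u = 4697 (u = Mul(77, 61) = 4697)
Function('d')(p, B) = Add(24, Mul(6, p))
Mul(14, Function('d')(199, u)) = Mul(14, Add(24, Mul(6, 199))) = Mul(14, Add(24, 1194)) = Mul(14, 1218) = 17052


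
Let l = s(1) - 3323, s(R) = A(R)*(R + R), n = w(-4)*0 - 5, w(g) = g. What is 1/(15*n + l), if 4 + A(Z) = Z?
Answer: -1/3404 ≈ -0.00029377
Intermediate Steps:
A(Z) = -4 + Z
n = -5 (n = -4*0 - 5 = 0 - 5 = -5)
s(R) = 2*R*(-4 + R) (s(R) = (-4 + R)*(R + R) = (-4 + R)*(2*R) = 2*R*(-4 + R))
l = -3329 (l = 2*1*(-4 + 1) - 3323 = 2*1*(-3) - 3323 = -6 - 3323 = -3329)
1/(15*n + l) = 1/(15*(-5) - 3329) = 1/(-75 - 3329) = 1/(-3404) = -1/3404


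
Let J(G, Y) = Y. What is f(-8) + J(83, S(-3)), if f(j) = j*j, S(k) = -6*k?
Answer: 82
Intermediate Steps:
f(j) = j**2
f(-8) + J(83, S(-3)) = (-8)**2 - 6*(-3) = 64 + 18 = 82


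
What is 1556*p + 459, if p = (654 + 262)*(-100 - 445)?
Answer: -776785861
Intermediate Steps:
p = -499220 (p = 916*(-545) = -499220)
1556*p + 459 = 1556*(-499220) + 459 = -776786320 + 459 = -776785861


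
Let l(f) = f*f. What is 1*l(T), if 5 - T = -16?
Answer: 441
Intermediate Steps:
T = 21 (T = 5 - 1*(-16) = 5 + 16 = 21)
l(f) = f²
1*l(T) = 1*21² = 1*441 = 441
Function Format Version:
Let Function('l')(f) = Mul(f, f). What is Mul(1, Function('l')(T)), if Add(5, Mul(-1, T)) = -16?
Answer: 441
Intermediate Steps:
T = 21 (T = Add(5, Mul(-1, -16)) = Add(5, 16) = 21)
Function('l')(f) = Pow(f, 2)
Mul(1, Function('l')(T)) = Mul(1, Pow(21, 2)) = Mul(1, 441) = 441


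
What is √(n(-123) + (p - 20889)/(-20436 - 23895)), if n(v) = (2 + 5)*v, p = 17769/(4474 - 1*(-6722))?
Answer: I*√13352579445934261/3939126 ≈ 29.335*I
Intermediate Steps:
p = 5923/3732 (p = 17769/(4474 + 6722) = 17769/11196 = 17769*(1/11196) = 5923/3732 ≈ 1.5871)
n(v) = 7*v
√(n(-123) + (p - 20889)/(-20436 - 23895)) = √(7*(-123) + (5923/3732 - 20889)/(-20436 - 23895)) = √(-861 - 77951825/3732/(-44331)) = √(-861 - 77951825/3732*(-1/44331)) = √(-861 + 11135975/23634756) = √(-20338388941/23634756) = I*√13352579445934261/3939126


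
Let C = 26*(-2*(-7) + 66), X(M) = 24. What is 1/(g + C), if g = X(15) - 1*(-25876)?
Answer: 1/27980 ≈ 3.5740e-5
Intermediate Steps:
g = 25900 (g = 24 - 1*(-25876) = 24 + 25876 = 25900)
C = 2080 (C = 26*(14 + 66) = 26*80 = 2080)
1/(g + C) = 1/(25900 + 2080) = 1/27980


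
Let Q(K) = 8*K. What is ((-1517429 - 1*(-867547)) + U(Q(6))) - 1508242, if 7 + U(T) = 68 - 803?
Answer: -2158866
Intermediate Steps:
U(T) = -742 (U(T) = -7 + (68 - 803) = -7 - 735 = -742)
((-1517429 - 1*(-867547)) + U(Q(6))) - 1508242 = ((-1517429 - 1*(-867547)) - 742) - 1508242 = ((-1517429 + 867547) - 742) - 1508242 = (-649882 - 742) - 1508242 = -650624 - 1508242 = -2158866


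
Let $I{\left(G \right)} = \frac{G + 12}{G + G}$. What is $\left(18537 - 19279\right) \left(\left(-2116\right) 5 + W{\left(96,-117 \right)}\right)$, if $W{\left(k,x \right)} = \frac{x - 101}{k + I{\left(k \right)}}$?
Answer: $\frac{12131394296}{1545} \approx 7.852 \cdot 10^{6}$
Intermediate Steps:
$I{\left(G \right)} = \frac{12 + G}{2 G}$
$W{\left(k,x \right)} = \frac{-101 + x}{k + \frac{12 + k}{2 k}}$ ($W{\left(k,x \right)} = \frac{x - 101}{k + \frac{12 + k}{2 k}} = \frac{-101 + x}{k + \frac{12 + k}{2 k}}$)
$\left(18537 - 19279\right) \left(\left(-2116\right) 5 + W{\left(96,-117 \right)}\right) = \left(18537 - 19279\right) \left(\left(-2116\right) 5 + 2 \cdot 96 \frac{1}{12 + 96 + 2 \cdot 96^{2}} \left(-101 - 117\right)\right) = - 742 \left(-10580 + 2 \cdot 96 \frac{1}{12 + 96 + 2 \cdot 9216} \left(-218\right)\right) = - 742 \left(-10580 + 2 \cdot 96 \frac{1}{12 + 96 + 18432} \left(-218\right)\right) = - 742 \left(-10580 + 2 \cdot 96 \cdot \frac{1}{18540} \left(-218\right)\right) = - 742 \left(-10580 - \frac{3488}{1545}\right) = \left(-742\right) \left(- \frac{16349588}{1545}\right) = \frac{12131394296}{1545}$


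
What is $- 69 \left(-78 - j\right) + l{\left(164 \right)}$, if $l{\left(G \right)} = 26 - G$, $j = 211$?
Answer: $19803$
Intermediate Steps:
$- 69 \left(-78 - j\right) + l{\left(164 \right)} = - 69 \left(-78 - 211\right) + \left(26 - 164\right) = \left(-69\right) \left(-289\right) - 138 = 19941 - 138 = 19803$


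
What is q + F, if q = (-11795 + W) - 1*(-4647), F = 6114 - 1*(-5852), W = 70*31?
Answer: 6988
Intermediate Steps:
W = 2170
F = 11966 (F = 6114 + 5852 = 11966)
q = -4978 (q = (-11795 + 2170) - 1*(-4647) = -9625 + 4647 = -4978)
q + F = -4978 + 11966 = 6988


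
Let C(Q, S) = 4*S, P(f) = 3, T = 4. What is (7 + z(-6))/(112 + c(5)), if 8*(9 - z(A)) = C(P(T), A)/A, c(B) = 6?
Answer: 31/236 ≈ 0.13136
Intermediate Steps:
z(A) = 17/2 (z(A) = 9 - 4*A/(8*A) = 9 - ⅛*4 = 9 - ½ = 17/2)
(7 + z(-6))/(112 + c(5)) = (7 + 17/2)/(112 + 6) = (31/2)/118 = (31/2)*(1/118) = 31/236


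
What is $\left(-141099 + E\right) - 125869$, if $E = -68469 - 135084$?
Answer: $-470521$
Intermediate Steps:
$E = -203553$
$\left(-141099 + E\right) - 125869 = \left(-141099 - 203553\right) - 125869 = -344652 - 125869 = -470521$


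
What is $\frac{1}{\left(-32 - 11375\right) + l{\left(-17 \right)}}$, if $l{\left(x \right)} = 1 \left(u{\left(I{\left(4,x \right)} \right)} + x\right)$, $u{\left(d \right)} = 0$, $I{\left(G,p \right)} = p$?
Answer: $- \frac{1}{11424} \approx -8.7535 \cdot 10^{-5}$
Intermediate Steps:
$l{\left(x \right)} = x$ ($l{\left(x \right)} = 1 \left(0 + x\right) = 1 x = x$)
$\frac{1}{\left(-32 - 11375\right) + l{\left(-17 \right)}} = \frac{1}{\left(-32 - 11375\right) - 17} = \frac{1}{-11407 - 17} = \frac{1}{-11424} = - \frac{1}{11424}$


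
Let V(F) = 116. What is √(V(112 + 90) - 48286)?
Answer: I*√48170 ≈ 219.48*I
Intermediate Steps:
√(V(112 + 90) - 48286) = √(116 - 48286) = √(-48170) = I*√48170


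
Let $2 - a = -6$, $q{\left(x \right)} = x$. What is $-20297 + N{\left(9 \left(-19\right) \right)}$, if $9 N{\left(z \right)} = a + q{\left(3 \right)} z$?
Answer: $- \frac{183178}{9} \approx -20353.0$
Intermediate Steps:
$a = 8$ ($a = 2 - -6 = 2 + 6 = 8$)
$N{\left(z \right)} = \frac{8}{9} + \frac{z}{3}$ ($N{\left(z \right)} = \frac{8 + 3 z}{9} = \frac{8}{9} + \frac{z}{3}$)
$-20297 + N{\left(9 \left(-19\right) \right)} = -20297 + \left(\frac{8}{9} + \frac{9 \left(-19\right)}{3}\right) = -20297 + \left(\frac{8}{9} + \frac{1}{3} \left(-171\right)\right) = -20297 + \left(\frac{8}{9} - 57\right) = -20297 - \frac{505}{9} = - \frac{183178}{9}$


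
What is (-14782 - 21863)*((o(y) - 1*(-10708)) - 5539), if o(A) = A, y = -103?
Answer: -185643570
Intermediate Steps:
(-14782 - 21863)*((o(y) - 1*(-10708)) - 5539) = (-14782 - 21863)*((-103 - 1*(-10708)) - 5539) = -36645*((-103 + 10708) - 5539) = -36645*(10605 - 5539) = -36645*5066 = -185643570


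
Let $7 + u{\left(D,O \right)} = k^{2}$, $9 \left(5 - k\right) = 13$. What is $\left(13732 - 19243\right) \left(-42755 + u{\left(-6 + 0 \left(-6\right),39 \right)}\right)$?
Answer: $\frac{6360976226}{27} \approx 2.3559 \cdot 10^{8}$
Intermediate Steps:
$k = \frac{32}{9}$ ($k = 5 - \frac{13}{9} = \frac{32}{9} \approx 3.5556$)
$u{\left(D,O \right)} = \frac{457}{81}$ ($u{\left(D,O \right)} = -7 + \left(\frac{32}{9}\right)^{2} = -7 + \frac{1024}{81} = \frac{457}{81}$)
$\left(13732 - 19243\right) \left(-42755 + u{\left(-6 + 0 \left(-6\right),39 \right)}\right) = \left(13732 - 19243\right) \left(-42755 + \frac{457}{81}\right) = \left(-5511\right) \left(- \frac{3462698}{81}\right) = \frac{6360976226}{27}$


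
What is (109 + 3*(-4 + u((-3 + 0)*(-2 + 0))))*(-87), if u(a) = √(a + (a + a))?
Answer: -8439 - 783*√2 ≈ -9546.3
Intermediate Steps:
u(a) = √3*√a (u(a) = √(a + 2*a) = √(3*a) = √3*√a)
(109 + 3*(-4 + u((-3 + 0)*(-2 + 0))))*(-87) = (109 + 3*(-4 + √3*√((-3 + 0)*(-2 + 0))))*(-87) = (109 + 3*(-4 + √3*√(-3*(-2))))*(-87) = (109 + 3*(-4 + √3*√6))*(-87) = (109 + 3*(-4 + 3*√2))*(-87) = (109 + (-12 + 9*√2))*(-87) = (97 + 9*√2)*(-87) = -8439 - 783*√2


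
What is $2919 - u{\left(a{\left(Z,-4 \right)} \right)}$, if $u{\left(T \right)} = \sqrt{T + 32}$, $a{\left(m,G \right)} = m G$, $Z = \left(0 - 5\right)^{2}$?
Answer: $2919 - 2 i \sqrt{17} \approx 2919.0 - 8.2462 i$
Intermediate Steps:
$Z = 25$ ($Z = \left(-5\right)^{2} = 25$)
$a{\left(m,G \right)} = G m$
$u{\left(T \right)} = \sqrt{32 + T}$
$2919 - u{\left(a{\left(Z,-4 \right)} \right)} = 2919 - \sqrt{32 - 100} = 2919 - \sqrt{-68} = 2919 - 2 i \sqrt{17}$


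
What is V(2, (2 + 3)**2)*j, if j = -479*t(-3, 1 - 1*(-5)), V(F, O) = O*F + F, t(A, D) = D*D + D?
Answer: -1046136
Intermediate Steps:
t(A, D) = D + D**2 (t(A, D) = D**2 + D = D + D**2)
V(F, O) = F + F*O (V(F, O) = F*O + F = F + F*O)
j = -20118 (j = -479*(1 - 1*(-5))*(1 + (1 - 1*(-5))) = -479*(1 + 5)*(1 + (1 + 5)) = -2874*(1 + 6) = -2874*7 = -479*42 = -20118)
V(2, (2 + 3)**2)*j = (2*(1 + (2 + 3)**2))*(-20118) = (2*(1 + 5**2))*(-20118) = (2*(1 + 25))*(-20118) = (2*26)*(-20118) = 52*(-20118) = -1046136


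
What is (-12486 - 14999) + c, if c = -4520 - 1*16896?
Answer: -48901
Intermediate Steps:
c = -21416 (c = -4520 - 16896 = -21416)
(-12486 - 14999) + c = (-12486 - 14999) - 21416 = -27485 - 21416 = -48901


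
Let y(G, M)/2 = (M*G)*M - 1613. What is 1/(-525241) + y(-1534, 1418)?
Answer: -3240161546424379/525241 ≈ -6.1689e+9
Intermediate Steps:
y(G, M) = -3226 + 2*G*M² (y(G, M) = 2*((M*G)*M - 1613) = 2*((G*M)*M - 1613) = 2*(G*M² - 1613) = 2*(-1613 + G*M²) = -3226 + 2*G*M²)
1/(-525241) + y(-1534, 1418) = 1/(-525241) + (-3226 + 2*(-1534)*1418²) = -1/525241 + (-3226 + 2*(-1534)*2010724) = -1/525241 + (-3226 - 6168901232) = -1/525241 - 6168904458 = -3240161546424379/525241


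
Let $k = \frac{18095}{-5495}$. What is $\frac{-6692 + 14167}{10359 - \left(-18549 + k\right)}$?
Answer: $\frac{51025}{197351} \approx 0.25855$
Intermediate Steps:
$k = - \frac{517}{157}$ ($k = 18095 \left(- \frac{1}{5495}\right) = - \frac{517}{157} \approx -3.293$)
$\frac{-6692 + 14167}{10359 - \left(-18549 + k\right)} = \frac{-6692 + 14167}{10359 + \left(18549 - - \frac{517}{157}\right)} = \frac{7475}{10359 + \left(18549 + \frac{517}{157}\right)} = \frac{7475}{10359 + \frac{2912710}{157}} = \frac{7475}{\frac{4539073}{157}} = 7475 \cdot \frac{157}{4539073} = \frac{51025}{197351}$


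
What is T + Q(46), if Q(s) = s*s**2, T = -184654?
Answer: -87318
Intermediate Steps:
Q(s) = s**3
T + Q(46) = -184654 + 46**3 = -184654 + 97336 = -87318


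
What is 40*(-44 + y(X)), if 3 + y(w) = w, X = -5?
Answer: -2080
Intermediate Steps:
y(w) = -3 + w
40*(-44 + y(X)) = 40*(-44 + (-3 - 5)) = 40*(-44 - 8) = 40*(-52) = -2080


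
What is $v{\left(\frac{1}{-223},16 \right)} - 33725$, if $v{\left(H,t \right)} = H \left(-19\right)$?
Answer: $- \frac{7520656}{223} \approx -33725.0$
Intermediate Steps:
$v{\left(H,t \right)} = - 19 H$
$v{\left(\frac{1}{-223},16 \right)} - 33725 = - \frac{19}{-223} - 33725 = \left(-19\right) \left(- \frac{1}{223}\right) - 33725 = \frac{19}{223} - 33725 = - \frac{7520656}{223}$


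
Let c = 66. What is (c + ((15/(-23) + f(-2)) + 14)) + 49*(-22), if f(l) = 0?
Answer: -22969/23 ≈ -998.65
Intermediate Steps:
(c + ((15/(-23) + f(-2)) + 14)) + 49*(-22) = (66 + ((15/(-23) + 0) + 14)) + 49*(-22) = (66 + ((15*(-1/23) + 0) + 14)) - 1078 = (66 + ((-15/23 + 0) + 14)) - 1078 = (66 + (-15/23 + 14)) - 1078 = (66 + 307/23) - 1078 = 1825/23 - 1078 = -22969/23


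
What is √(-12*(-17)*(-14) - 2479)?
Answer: I*√5335 ≈ 73.041*I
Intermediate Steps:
√(-12*(-17)*(-14) - 2479) = √(204*(-14) - 2479) = √(-2856 - 2479) = √(-5335) = I*√5335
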